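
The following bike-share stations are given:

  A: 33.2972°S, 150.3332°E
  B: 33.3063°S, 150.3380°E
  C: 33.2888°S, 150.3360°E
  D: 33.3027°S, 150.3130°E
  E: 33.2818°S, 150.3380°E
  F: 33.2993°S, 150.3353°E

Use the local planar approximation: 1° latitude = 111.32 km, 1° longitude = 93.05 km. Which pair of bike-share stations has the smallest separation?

Pairwise distances:
A–B: √((-0.0091·111.32)² + (0.0048·93.05)²) = √(1.026193 + 0.199487) = 1.1071 km
A–C: √((0.0084·111.32)² + (0.0028·93.05)²) = √(0.874390 + 0.067881) = 0.9707 km
A–D: √((-0.0055·111.32)² + (-0.0202·93.05)²) = √(0.374862 + 3.532934) = 1.9768 km
A–E: √((0.0154·111.32)² + (0.0048·93.05)²) = √(2.938920 + 0.199487) = 1.7716 km
A–F: √((-0.0021·111.32)² + (0.0021·93.05)²) = √(0.054649 + 0.038183) = 0.3047 km
B–C: √((0.0175·111.32)² + (-0.0020·93.05)²) = √(3.795094 + 0.034633) = 1.9570 km
B–D: √((0.0036·111.32)² + (-0.0250·93.05)²) = √(0.160602 + 5.411439) = 2.3605 km
B–E: √((0.0245·111.32)² + (0.0000·93.05)²) = √(7.438383 + 0.000000) = 2.7273 km
B–F: √((0.0070·111.32)² + (-0.0027·93.05)²) = √(0.607215 + 0.063119) = 0.8187 km
C–D: √((-0.0139·111.32)² + (-0.0230·93.05)²) = √(2.394286 + 4.580242) = 2.6409 km
C–E: √((0.0070·111.32)² + (0.0020·93.05)²) = √(0.607215 + 0.034633) = 0.8012 km
C–F: √((-0.0105·111.32)² + (-0.0007·93.05)²) = √(1.366234 + 0.004243) = 1.1707 km
D–E: √((0.0209·111.32)² + (0.0250·93.05)²) = √(5.413012 + 5.411439) = 3.2901 km
D–F: √((0.0034·111.32)² + (0.0223·93.05)²) = √(0.143253 + 4.305687) = 2.1093 km
E–F: √((-0.0175·111.32)² + (-0.0027·93.05)²) = √(3.795094 + 0.063119) = 1.9642 km
Closest pair: A–F at 0.3047 km.

A and F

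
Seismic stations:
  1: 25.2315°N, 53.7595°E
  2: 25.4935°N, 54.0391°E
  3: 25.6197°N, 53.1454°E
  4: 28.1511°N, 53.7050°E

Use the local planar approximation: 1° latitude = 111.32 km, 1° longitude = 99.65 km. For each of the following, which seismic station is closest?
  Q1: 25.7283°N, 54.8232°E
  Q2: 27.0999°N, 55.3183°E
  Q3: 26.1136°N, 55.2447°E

Q1 at 25.7283°N, 54.8232°E:
  1: √((-0.4968·111.32)² + (-1.0637·99.65)²) = √(3058.507640 + 11235.513465) = 119.5576 km
  2: √((-0.2348·111.32)² + (-0.7841·99.65)²) = √(683.191698 + 6105.166518) = 82.3915 km
  3: √((-0.1086·111.32)² + (-1.6778·99.65)²) = √(146.152432 + 27953.422340) = 167.6293 km
  4: √((2.4228·111.32)² + (-1.1182·99.65)²) = √(72741.378220 + 12416.339584) = 291.8180 km
  → nearest: 2 (82.3915 km)
Q2 at 27.0999°N, 55.3183°E:
  1: √((-1.8684·111.32)² + (-1.5588·99.65)²) = √(43259.959902 + 24128.782037) = 259.5934 km
  2: √((-1.6064·111.32)² + (-1.2792·99.65)²) = √(31978.183203 + 16249.182168) = 219.6073 km
  3: √((-1.4802·111.32)² + (-2.1729·99.65)²) = √(27151.085357 + 46885.017874) = 272.0958 km
  4: √((1.0512·111.32)² + (-1.6133·99.65)²) = √(13693.583040 + 25845.496153) = 198.8444 km
  → nearest: 4 (198.8444 km)
Q3 at 26.1136°N, 55.2447°E:
  1: √((-0.8821·111.32)² + (-1.4852·99.65)²) = √(9642.331082 + 21904.053280) = 177.6130 km
  2: √((-0.6201·111.32)² + (-1.2056·99.65)²) = √(4765.076288 + 14433.148655) = 138.5577 km
  3: √((-0.4939·111.32)² + (-2.0993·99.65)²) = √(3022.904643 + 43762.650531) = 216.2997 km
  4: √((2.0375·111.32)² + (-1.5397·99.65)²) = √(51444.817410 + 23541.103982) = 273.8356 km
  → nearest: 2 (138.5577 km)

Q1→2; Q2→4; Q3→2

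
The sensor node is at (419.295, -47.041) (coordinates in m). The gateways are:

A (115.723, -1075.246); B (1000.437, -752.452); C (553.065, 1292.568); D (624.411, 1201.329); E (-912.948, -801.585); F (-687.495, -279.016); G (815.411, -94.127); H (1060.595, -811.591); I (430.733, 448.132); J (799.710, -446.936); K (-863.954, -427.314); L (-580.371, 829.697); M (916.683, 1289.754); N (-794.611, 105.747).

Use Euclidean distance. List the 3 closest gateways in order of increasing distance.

G, I, J

Distances from (419.295, -47.041):
A: √((-303.572)² + (-1028.205)²) = √(92155.95918 + 1057205.52203) = 1072.083 m
B: √((581.142)² + (-705.411)²) = √(337726.02416 + 497604.67892) = 913.964 m
C: √((133.770)² + (1339.609)²) = √(17894.41290 + 1794552.27288) = 1346.271 m
D: √((205.116)² + (1248.370)²) = √(42072.57346 + 1558427.65690) = 1265.109 m
E: √((-1332.243)² + (-754.544)²) = √(1774871.41105 + 569336.64794) = 1531.081 m
F: √((-1106.790)² + (-231.975)²) = √(1224984.10410 + 53812.40063) = 1130.839 m
G: √((396.116)² + (-47.086)²) = √(156907.88546 + 2217.09140) = 398.905 m
H: √((641.300)² + (-764.550)²) = √(411265.69000 + 584536.70250) = 997.899 m
I: √((11.438)² + (495.173)²) = √(130.82784 + 245196.29993) = 495.305 m
J: √((380.415)² + (-399.895)²) = √(144715.57223 + 159916.01102) = 551.934 m
K: √((-1283.249)² + (-380.273)²) = √(1646727.99600 + 144607.55453) = 1338.408 m
L: √((-999.666)² + (876.738)²) = √(999332.11156 + 768669.52064) = 1329.662 m
M: √((497.388)² + (1336.795)²) = √(247394.82254 + 1787020.87202) = 1426.329 m
N: √((-1213.906)² + (152.788)²) = √(1473567.77684 + 23344.17294) = 1223.484 m
Sorted: G (398.905 m) < I (495.305 m) < J (551.934 m) < B (913.964 m) < H (997.899 m) < …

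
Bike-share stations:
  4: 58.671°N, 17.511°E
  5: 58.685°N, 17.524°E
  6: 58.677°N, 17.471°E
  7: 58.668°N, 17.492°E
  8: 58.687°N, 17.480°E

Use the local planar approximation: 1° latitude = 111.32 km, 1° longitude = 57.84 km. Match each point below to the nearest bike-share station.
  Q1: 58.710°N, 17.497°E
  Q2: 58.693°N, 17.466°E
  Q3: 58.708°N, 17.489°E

Q1→8; Q2→8; Q3→8

Q1 at 58.710°N, 17.497°E:
  4: √((-0.039·111.32)² + (0.014·57.84)²) = √(18.84845 + 0.65571) = 4.416 km
  5: √((-0.025·111.32)² + (0.027·57.84)²) = √(7.74509 + 2.43884) = 3.191 km
  6: √((-0.033·111.32)² + (-0.026·57.84)²) = √(13.49504 + 2.26153) = 3.969 km
  7: √((-0.042·111.32)² + (-0.005·57.84)²) = √(21.85974 + 0.08364) = 4.684 km
  8: √((-0.023·111.32)² + (-0.017·57.84)²) = √(6.55544 + 0.96684) = 2.743 km
  → nearest: 8 (2.743 km)
Q2 at 58.693°N, 17.466°E:
  4: √((-0.022·111.32)² + (0.045·57.84)²) = √(5.99780 + 6.77457) = 3.574 km
  5: √((-0.008·111.32)² + (0.058·57.84)²) = √(0.79310 + 11.25415) = 3.471 km
  6: √((-0.016·111.32)² + (0.005·57.84)²) = √(3.17239 + 0.08364) = 1.804 km
  7: √((-0.025·111.32)² + (0.026·57.84)²) = √(7.74509 + 2.26153) = 3.163 km
  8: √((-0.006·111.32)² + (0.014·57.84)²) = √(0.44612 + 0.65571) = 1.050 km
  → nearest: 8 (1.050 km)
Q3 at 58.708°N, 17.489°E:
  4: √((-0.037·111.32)² + (0.022·57.84)²) = √(16.96484 + 1.61921) = 4.311 km
  5: √((-0.023·111.32)² + (0.035·57.84)²) = √(6.55544 + 4.09820) = 3.264 km
  6: √((-0.031·111.32)² + (-0.018·57.84)²) = √(11.90885 + 1.08393) = 3.605 km
  7: √((-0.040·111.32)² + (0.003·57.84)²) = √(19.82743 + 0.03011) = 4.456 km
  8: √((-0.021·111.32)² + (-0.009·57.84)²) = √(5.46493 + 0.27098) = 2.395 km
  → nearest: 8 (2.395 km)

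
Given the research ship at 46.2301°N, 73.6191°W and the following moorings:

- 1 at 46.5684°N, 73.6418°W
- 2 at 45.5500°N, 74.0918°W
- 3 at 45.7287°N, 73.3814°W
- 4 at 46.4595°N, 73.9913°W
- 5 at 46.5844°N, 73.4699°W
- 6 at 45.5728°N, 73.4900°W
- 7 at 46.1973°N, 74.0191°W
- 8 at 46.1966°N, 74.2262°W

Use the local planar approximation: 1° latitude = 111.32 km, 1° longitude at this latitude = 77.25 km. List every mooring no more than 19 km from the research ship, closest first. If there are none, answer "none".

none

Distances from 46.2301°N, 73.6191°W:
1: √((0.3383·111.32)² + (-0.0227·77.25)²) = √(1418.242158 + 3.075025) = 37.7004 km
2: √((-0.6801·111.32)² + (-0.4727·77.25)²) = √(5731.812101 + 1333.423733) = 84.0550 km
3: √((-0.5014·111.32)² + (0.2377·77.25)²) = √(3115.408888 + 337.174979) = 58.7587 km
4: √((0.2294·111.32)² + (-0.3722·77.25)²) = √(652.128563 + 826.703381) = 38.4556 km
5: √((0.3543·111.32)² + (0.1492·77.25)²) = √(1555.566923 + 132.841760) = 41.0903 km
6: √((-0.6573·111.32)² + (0.1291·77.25)²) = √(5353.941973 + 99.460230) = 73.8472 km
7: √((-0.0328·111.32)² + (-0.4000·77.25)²) = √(13.331962 + 954.810000) = 31.1150 km
8: √((-0.0335·111.32)² + (-0.6071·77.25)²) = √(13.907082 + 2199.466957) = 47.0465 km
Threshold 19 km: none within range.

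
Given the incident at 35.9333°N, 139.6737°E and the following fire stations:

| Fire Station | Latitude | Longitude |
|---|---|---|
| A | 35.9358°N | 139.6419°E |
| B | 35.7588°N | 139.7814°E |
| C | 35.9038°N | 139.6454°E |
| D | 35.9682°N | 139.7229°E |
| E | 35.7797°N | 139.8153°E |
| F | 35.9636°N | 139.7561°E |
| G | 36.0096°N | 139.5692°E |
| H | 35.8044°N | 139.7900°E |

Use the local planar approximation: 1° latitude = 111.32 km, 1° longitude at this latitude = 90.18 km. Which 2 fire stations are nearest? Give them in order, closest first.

Distances from 35.9333°N, 139.6737°E:
A: √((0.0025·111.32)² + (-0.0318·90.18)²) = √(0.077451 + 8.223841) = 2.8812 km
B: √((-0.1745·111.32)² + (0.1077·90.18)²) = √(377.343834 + 94.330442) = 21.7181 km
C: √((-0.0295·111.32)² + (-0.0283·90.18)²) = √(10.784262 + 6.513184) = 4.1590 km
D: √((0.0349·111.32)² + (0.0492·90.18)²) = √(15.093753 + 19.685691) = 5.8974 km
E: √((-0.1536·111.32)² + (0.1416·90.18)²) = √(292.367320 + 163.059824) = 21.3407 km
F: √((0.0303·111.32)² + (0.0824·90.18)²) = √(11.377102 + 55.217264) = 8.1605 km
G: √((0.0763·111.32)² + (-0.1045·90.18)²) = √(72.143211 + 88.808195) = 12.6867 km
H: √((-0.1289·111.32)² + (0.1163·90.18)²) = √(205.898048 + 109.996760) = 17.7734 km
Sorted: A (2.8812 km) < C (4.1590 km) < D (5.8974 km) < F (8.1605 km) < …

A, C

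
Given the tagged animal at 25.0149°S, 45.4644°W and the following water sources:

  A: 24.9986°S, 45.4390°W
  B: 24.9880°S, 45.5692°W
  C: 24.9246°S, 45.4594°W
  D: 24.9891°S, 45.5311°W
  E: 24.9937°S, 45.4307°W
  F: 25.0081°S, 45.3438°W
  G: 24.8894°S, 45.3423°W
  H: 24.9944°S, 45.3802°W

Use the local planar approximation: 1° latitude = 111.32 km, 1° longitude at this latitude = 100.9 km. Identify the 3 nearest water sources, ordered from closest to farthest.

Distances from 25.0149°S, 45.4644°W:
A: 3.1402 km
B: 10.9901 km
C: 10.0648 km
D: 7.3172 km
E: 4.1391 km
F: 12.1921 km
G: 18.6268 km
H: 8.7969 km
Sorted: A (3.1402 km) < E (4.1391 km) < D (7.3172 km) < H (8.7969 km) < C (10.0648 km) < …

A, E, D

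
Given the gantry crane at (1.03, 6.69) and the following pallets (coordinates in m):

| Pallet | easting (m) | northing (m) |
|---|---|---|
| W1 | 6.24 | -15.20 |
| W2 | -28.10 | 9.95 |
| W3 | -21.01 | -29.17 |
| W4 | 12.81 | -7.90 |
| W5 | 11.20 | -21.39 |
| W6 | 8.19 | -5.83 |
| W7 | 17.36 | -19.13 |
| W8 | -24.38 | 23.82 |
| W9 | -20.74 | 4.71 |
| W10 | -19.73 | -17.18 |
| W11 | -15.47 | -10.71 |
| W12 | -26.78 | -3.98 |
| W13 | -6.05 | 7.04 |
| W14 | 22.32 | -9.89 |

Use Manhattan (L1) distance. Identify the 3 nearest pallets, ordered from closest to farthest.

Distances from (1.03, 6.69):
W1: |5.21| + |-21.89| = 5.21 + 21.89 = 27.10 m
W2: |-29.13| + |3.26| = 29.13 + 3.26 = 32.39 m
W3: |-22.04| + |-35.86| = 22.04 + 35.86 = 57.90 m
W4: |11.78| + |-14.59| = 11.78 + 14.59 = 26.37 m
W5: |10.17| + |-28.08| = 10.17 + 28.08 = 38.25 m
W6: |7.16| + |-12.52| = 7.16 + 12.52 = 19.68 m
W7: |16.33| + |-25.82| = 16.33 + 25.82 = 42.15 m
W8: |-25.41| + |17.13| = 25.41 + 17.13 = 42.54 m
W9: |-21.77| + |-1.98| = 21.77 + 1.98 = 23.75 m
W10: |-20.76| + |-23.87| = 20.76 + 23.87 = 44.63 m
W11: |-16.50| + |-17.40| = 16.50 + 17.40 = 33.90 m
W12: |-27.81| + |-10.67| = 27.81 + 10.67 = 38.48 m
W13: |-7.08| + |0.35| = 7.08 + 0.35 = 7.43 m
W14: |21.29| + |-16.58| = 21.29 + 16.58 = 37.87 m
Sorted: W13 (7.43 m) < W6 (19.68 m) < W9 (23.75 m) < W4 (26.37 m) < W1 (27.10 m) < …

W13, W6, W9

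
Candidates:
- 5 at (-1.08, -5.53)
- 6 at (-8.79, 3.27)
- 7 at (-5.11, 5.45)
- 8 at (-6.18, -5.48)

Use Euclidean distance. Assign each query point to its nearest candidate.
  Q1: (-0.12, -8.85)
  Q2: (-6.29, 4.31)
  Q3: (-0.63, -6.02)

Q1 at (-0.12, -8.85):
  5: 3.46
  6: 14.90
  7: 15.15
  8: 6.93
  → nearest: 5 (3.46)
Q2 at (-6.29, 4.31):
  5: 11.13
  6: 2.71
  7: 1.64
  8: 9.79
  → nearest: 7 (1.64)
Q3 at (-0.63, -6.02):
  5: 0.67
  6: 12.36
  7: 12.31
  8: 5.58
  → nearest: 5 (0.67)

Q1→5; Q2→7; Q3→5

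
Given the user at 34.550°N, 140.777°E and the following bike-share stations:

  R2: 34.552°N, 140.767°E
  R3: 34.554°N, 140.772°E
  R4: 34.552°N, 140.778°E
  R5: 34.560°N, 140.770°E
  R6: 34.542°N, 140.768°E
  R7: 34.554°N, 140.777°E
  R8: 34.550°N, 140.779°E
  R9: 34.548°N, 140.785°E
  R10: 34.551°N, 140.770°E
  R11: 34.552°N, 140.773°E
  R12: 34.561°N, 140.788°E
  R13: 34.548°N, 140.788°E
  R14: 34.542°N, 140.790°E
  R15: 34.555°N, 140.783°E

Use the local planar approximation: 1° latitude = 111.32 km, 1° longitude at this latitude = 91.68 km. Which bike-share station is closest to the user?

Distances from 34.550°N, 140.777°E:
R2: √((0.002·111.32)² + (-0.010·91.68)²) = √(0.04957 + 0.84052) = 0.943 km
R3: √((0.004·111.32)² + (-0.005·91.68)²) = √(0.19827 + 0.21013) = 0.639 km
R4: √((0.002·111.32)² + (0.001·91.68)²) = √(0.04957 + 0.00841) = 0.241 km
R5: √((0.010·111.32)² + (-0.007·91.68)²) = √(1.23921 + 0.41186) = 1.285 km
R6: √((-0.008·111.32)² + (-0.009·91.68)²) = √(0.79310 + 0.68082) = 1.214 km
R7: √((0.004·111.32)² + (0.000·91.68)²) = √(0.19827 + 0.00000) = 0.445 km
R8: √((0.000·111.32)² + (0.002·91.68)²) = √(0.00000 + 0.03362) = 0.183 km
R9: √((-0.002·111.32)² + (0.008·91.68)²) = √(0.04957 + 0.53793) = 0.766 km
R10: √((0.001·111.32)² + (-0.007·91.68)²) = √(0.01239 + 0.41186) = 0.651 km
R11: √((0.002·111.32)² + (-0.004·91.68)²) = √(0.04957 + 0.13448) = 0.429 km
R12: √((0.011·111.32)² + (0.011·91.68)²) = √(1.49945 + 1.01703) = 1.586 km
R13: √((-0.002·111.32)² + (0.011·91.68)²) = √(0.04957 + 1.01703) = 1.033 km
R14: √((-0.008·111.32)² + (0.013·91.68)²) = √(0.79310 + 1.42048) = 1.488 km
R15: √((0.005·111.32)² + (0.006·91.68)²) = √(0.30980 + 0.30259) = 0.783 km
Minimum: R8 at 0.183 km.

R8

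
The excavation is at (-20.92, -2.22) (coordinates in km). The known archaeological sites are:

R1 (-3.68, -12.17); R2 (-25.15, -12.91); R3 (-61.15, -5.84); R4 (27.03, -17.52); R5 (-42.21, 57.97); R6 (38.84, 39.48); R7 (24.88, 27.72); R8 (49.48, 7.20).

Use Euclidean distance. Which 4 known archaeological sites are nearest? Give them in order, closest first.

Distances from (-20.92, -2.22):
R1: 19.91 km
R2: 11.50 km
R3: 40.39 km
R4: 50.33 km
R5: 63.84 km
R6: 72.87 km
R7: 54.72 km
R8: 71.03 km
Sorted: R2 (11.50 km) < R1 (19.91 km) < R3 (40.39 km) < R4 (50.33 km) < R7 (54.72 km) < R5 (63.84 km) < …

R2, R1, R3, R4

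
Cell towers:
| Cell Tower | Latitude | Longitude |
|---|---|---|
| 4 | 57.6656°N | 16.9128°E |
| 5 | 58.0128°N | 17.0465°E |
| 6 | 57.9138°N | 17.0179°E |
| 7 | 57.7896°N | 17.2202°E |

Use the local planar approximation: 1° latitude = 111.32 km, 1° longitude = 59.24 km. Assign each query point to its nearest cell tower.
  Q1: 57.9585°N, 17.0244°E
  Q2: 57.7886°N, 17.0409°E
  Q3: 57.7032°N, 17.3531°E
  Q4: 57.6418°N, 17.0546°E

Q1 at 57.9585°N, 17.0244°E:
  4: √((-0.2929·111.32)² + (-0.1116·59.24)²) = √(1063.126977 + 43.707754) = 33.2691 km
  5: √((0.0543·111.32)² + (0.0221·59.24)²) = √(36.538108 + 1.714015) = 6.1848 km
  6: √((-0.0447·111.32)² + (-0.0065·59.24)²) = √(24.760616 + 0.148271) = 4.9909 km
  7: √((-0.1689·111.32)² + (0.1958·59.24)²) = √(353.513249 + 134.541255) = 22.0920 km
  → nearest: 6 (4.9909 km)
Q2 at 57.7886°N, 17.0409°E:
  4: √((-0.1230·111.32)² + (-0.1281·59.24)²) = √(187.480722 + 57.587518) = 15.6547 km
  5: √((0.2242·111.32)² + (0.0056·59.24)²) = √(622.898969 + 0.110054) = 24.9601 km
  6: √((0.1252·111.32)² + (-0.0230·59.24)²) = √(194.247328 + 1.856461) = 14.0037 km
  7: √((0.0010·111.32)² + (0.1793·59.24)²) = √(0.012392 + 112.821191) = 10.6223 km
  → nearest: 7 (10.6223 km)
Q3 at 57.7032°N, 17.3531°E:
  4: √((-0.0376·111.32)² + (-0.4403·59.24)²) = √(17.519515 + 680.342295) = 26.4171 km
  5: √((0.3096·111.32)² + (-0.3066·59.24)²) = √(1187.813616 + 329.893988) = 38.9578 km
  6: √((0.2106·111.32)² + (-0.3352·59.24)²) = √(549.620761 + 394.310298) = 30.7235 km
  7: √((0.0864·111.32)² + (-0.1329·59.24)²) = √(92.506847 + 61.984066) = 12.4294 km
  → nearest: 7 (12.4294 km)
Q4 at 57.6418°N, 17.0546°E:
  4: √((0.0238·111.32)² + (-0.1418·59.24)²) = √(7.019405 + 70.563898) = 8.8081 km
  5: √((0.3710·111.32)² + (-0.0081·59.24)²) = √(1705.666872 + 0.230250) = 41.3025 km
  6: √((0.2720·111.32)² + (-0.0367·59.24)²) = √(916.820263 + 4.726746) = 30.3570 km
  7: √((0.1478·111.32)² + (0.1656·59.24)²) = √(270.704368 + 96.238925) = 19.1558 km
  → nearest: 4 (8.8081 km)

Q1→6; Q2→7; Q3→7; Q4→4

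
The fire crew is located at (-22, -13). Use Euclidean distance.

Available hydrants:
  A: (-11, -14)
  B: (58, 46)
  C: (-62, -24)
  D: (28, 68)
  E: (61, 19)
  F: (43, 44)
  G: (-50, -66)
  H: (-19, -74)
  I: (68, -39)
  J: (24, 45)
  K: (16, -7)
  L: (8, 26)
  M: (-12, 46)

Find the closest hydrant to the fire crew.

A

Distances from (-22, -13):
A: 11.0
B: 99.4
C: 41.5
D: 95.2
E: 89.0
F: 86.5
G: 59.9
H: 61.1
I: 93.7
J: 74.0
K: 38.5
L: 49.2
M: 59.8
Minimum: A at 11.0.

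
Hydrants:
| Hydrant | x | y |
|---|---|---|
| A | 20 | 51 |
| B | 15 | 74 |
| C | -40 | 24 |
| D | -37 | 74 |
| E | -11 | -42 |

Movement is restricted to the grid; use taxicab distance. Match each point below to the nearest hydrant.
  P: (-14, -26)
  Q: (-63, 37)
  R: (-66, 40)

P at (-14, -26):
  A: 111
  B: 129
  C: 76
  D: 123
  E: 19
  → nearest: E (19)
Q at (-63, 37):
  A: 97
  B: 115
  C: 36
  D: 63
  E: 131
  → nearest: C (36)
R at (-66, 40):
  A: 97
  B: 115
  C: 42
  D: 63
  E: 137
  → nearest: C (42)

P→E; Q→C; R→C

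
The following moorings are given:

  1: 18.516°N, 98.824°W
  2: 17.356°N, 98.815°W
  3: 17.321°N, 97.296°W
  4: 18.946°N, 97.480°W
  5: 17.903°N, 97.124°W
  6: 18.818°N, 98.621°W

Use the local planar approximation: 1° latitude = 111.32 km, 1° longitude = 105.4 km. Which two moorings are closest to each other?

Pairwise distances:
1–6: √((0.302·111.32)² + (0.203·105.4)²) = √(1130.21296 + 457.79737) = 39.850 km
3–5: √((0.582·111.32)² + (0.172·105.4)²) = √(4197.51604 + 328.65339) = 67.277 km
4–6: √((-0.128·111.32)² + (-1.141·105.4)²) = √(203.03286 + 14462.80433) = 121.103 km
4–5: √((-1.043·111.32)² + (0.356·105.4)²) = √(13480.77972 + 1407.93050) = 122.019 km
1–2: √((-1.160·111.32)² + (0.009·105.4)²) = √(16674.86681 + 0.89984) = 129.135 km
1–4: √((0.430·111.32)² + (1.344·105.4)²) = √(2291.30713 + 20066.87564) = 149.527 km
2–3: √((-0.035·111.32)² + (1.519·105.4)²) = √(15.18037 + 25632.84253) = 160.150 km
2–6: √((1.462·111.32)² + (0.194·105.4)²) = √(26487.51042 + 418.10435) = 164.029 km
3–4: √((1.625·111.32)² + (-0.184·105.4)²) = √(32723.00102 + 376.11172) = 181.932 km
5–6: √((0.915·111.32)² + (-1.497·105.4)²) = √(10375.01142 + 24895.72754) = 187.805 km
2–5: √((0.547·111.32)² + (1.691·105.4)²) = √(3707.84054 + 31766.43195) = 188.346 km
1–5: √((-0.613·111.32)² + (1.700·105.4)²) = √(4656.58296 + 32105.47240) = 191.734 km
1–3: √((-1.195·111.32)² + (1.528·105.4)²) = √(17696.28915 + 25937.48902) = 208.887 km
3–6: √((1.497·111.32)² + (-1.325·105.4)²) = √(27770.90265 + 19503.51902) = 217.427 km
2–4: √((1.590·111.32)² + (1.335·105.4)²) = √(31328.57520 + 19799.02268) = 226.114 km
Closest pair: 1–6 at 39.850 km.

1 and 6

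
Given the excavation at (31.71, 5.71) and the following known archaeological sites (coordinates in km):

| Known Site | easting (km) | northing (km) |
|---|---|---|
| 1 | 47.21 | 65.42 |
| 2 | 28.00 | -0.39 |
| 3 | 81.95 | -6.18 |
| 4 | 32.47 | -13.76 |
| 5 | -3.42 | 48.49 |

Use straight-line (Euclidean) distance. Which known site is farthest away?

1

Distances from (31.71, 5.71):
1: 61.69 km
2: 7.14 km
3: 51.63 km
4: 19.48 km
5: 55.36 km
Maximum: 1 at 61.69 km.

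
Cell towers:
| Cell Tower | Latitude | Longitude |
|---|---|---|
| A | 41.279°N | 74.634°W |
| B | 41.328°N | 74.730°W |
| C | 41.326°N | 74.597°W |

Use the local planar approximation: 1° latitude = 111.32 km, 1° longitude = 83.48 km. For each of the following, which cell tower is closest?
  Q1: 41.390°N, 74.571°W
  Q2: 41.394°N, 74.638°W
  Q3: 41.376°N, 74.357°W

Q1 at 41.390°N, 74.571°W:
  A: √((-0.111·111.32)² + (-0.063·83.48)²) = √(152.68359 + 27.65961) = 13.429 km
  B: √((-0.062·111.32)² + (-0.159·83.48)²) = √(47.63540 + 176.18102) = 14.960 km
  C: √((-0.064·111.32)² + (-0.026·83.48)²) = √(50.75822 + 4.71098) = 7.448 km
  → nearest: C (7.448 km)
Q2 at 41.394°N, 74.638°W:
  A: √((-0.115·111.32)² + (0.004·83.48)²) = √(163.88608 + 0.11150) = 12.806 km
  B: √((-0.066·111.32)² + (-0.092·83.48)²) = √(53.98017 + 58.98486) = 10.629 km
  C: √((-0.068·111.32)² + (0.041·83.48)²) = √(57.30127 + 11.71474) = 8.308 km
  → nearest: C (8.308 km)
Q3 at 41.376°N, 74.357°W:
  A: √((-0.097·111.32)² + (-0.277·83.48)²) = √(116.59767 + 534.71753) = 25.521 km
  B: √((-0.048·111.32)² + (-0.373·83.48)²) = √(28.55150 + 969.57754) = 31.593 km
  C: √((-0.050·111.32)² + (-0.240·83.48)²) = √(30.98036 + 401.40924) = 20.794 km
  → nearest: C (20.794 km)

Q1→C; Q2→C; Q3→C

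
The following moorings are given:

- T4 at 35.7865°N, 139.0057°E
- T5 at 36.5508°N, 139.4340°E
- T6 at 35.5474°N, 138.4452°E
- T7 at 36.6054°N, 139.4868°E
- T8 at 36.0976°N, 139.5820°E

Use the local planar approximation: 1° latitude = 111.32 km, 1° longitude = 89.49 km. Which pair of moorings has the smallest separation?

T5 and T7

Pairwise distances:
T4–T5: 93.3167 km
T4–T6: 56.7837 km
T4–T7: 100.8154 km
T4–T8: 62.1219 km
T5–T6: 142.5013 km
T5–T7: 7.6987 km
T5–T8: 52.1598 km
T6–T7: 150.1997 km
T6–T8: 118.7468 km
T7–T8: 57.1667 km
Closest pair: T5–T7 at 7.6987 km.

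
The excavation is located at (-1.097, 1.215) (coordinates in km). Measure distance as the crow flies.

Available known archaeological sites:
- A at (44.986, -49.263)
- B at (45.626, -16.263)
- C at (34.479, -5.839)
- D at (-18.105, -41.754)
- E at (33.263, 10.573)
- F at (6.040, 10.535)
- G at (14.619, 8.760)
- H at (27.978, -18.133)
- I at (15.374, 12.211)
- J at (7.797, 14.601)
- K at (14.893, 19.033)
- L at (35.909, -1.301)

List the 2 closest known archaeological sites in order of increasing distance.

F, J

Distances from (-1.097, 1.215):
A: 68.350 km
B: 49.885 km
C: 36.269 km
D: 46.213 km
E: 35.612 km
F: 11.739 km
G: 17.433 km
H: 34.924 km
I: 19.804 km
J: 16.071 km
K: 23.941 km
L: 37.091 km
Sorted: F (11.739 km) < J (16.071 km) < G (17.433 km) < I (19.804 km) < …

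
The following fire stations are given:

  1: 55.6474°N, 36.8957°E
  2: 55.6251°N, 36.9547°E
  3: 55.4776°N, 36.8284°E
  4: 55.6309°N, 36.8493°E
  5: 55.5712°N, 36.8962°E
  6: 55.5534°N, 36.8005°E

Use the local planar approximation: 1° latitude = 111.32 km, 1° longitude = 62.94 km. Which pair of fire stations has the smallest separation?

Pairwise distances:
1–2: 4.4668 km
1–3: 19.3709 km
1–4: 3.4500 km
1–5: 8.4826 km
1–6: 12.0582 km
2–3: 18.2428 km
2–4: 6.6652 km
2–5: 7.0398 km
2–6: 12.5658 km
3–4: 17.1160 km
3–5: 11.2595 km
3–6: 8.6188 km
4–5: 7.2719 km
4–6: 9.1577 km
5–6: 6.3409 km
Closest pair: 1–4 at 3.4500 km.

1 and 4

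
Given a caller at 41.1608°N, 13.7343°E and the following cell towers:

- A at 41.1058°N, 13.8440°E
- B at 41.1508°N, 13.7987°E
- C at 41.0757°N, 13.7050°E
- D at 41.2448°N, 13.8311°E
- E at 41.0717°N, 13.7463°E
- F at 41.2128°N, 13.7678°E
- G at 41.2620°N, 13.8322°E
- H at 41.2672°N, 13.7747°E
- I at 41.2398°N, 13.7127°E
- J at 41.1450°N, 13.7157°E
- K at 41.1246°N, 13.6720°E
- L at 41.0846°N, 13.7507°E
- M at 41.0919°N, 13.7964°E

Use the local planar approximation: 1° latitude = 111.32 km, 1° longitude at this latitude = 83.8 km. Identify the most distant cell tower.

Distances from 41.1608°N, 13.7343°E:
A: 11.0451 km
B: 5.5103 km
C: 9.7864 km
D: 12.3791 km
E: 9.9695 km
F: 6.4335 km
G: 13.9363 km
H: 12.3188 km
I: 8.9786 km
J: 2.3501 km
K: 6.5951 km
L: 8.5932 km
M: 9.2687 km
Maximum: G at 13.9363 km.

G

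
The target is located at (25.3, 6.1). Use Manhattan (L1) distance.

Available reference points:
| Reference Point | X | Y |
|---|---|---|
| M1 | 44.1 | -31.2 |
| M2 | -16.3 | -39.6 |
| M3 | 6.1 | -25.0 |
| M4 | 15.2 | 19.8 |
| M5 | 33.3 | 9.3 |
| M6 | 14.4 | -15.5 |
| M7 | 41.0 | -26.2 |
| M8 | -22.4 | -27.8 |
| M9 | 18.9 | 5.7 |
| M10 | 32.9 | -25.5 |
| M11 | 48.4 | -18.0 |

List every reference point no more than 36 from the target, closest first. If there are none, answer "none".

Distances from (25.3, 6.1):
M1: |18.8| + |-37.3| = 18.8 + 37.3 = 56.1
M2: |-41.6| + |-45.7| = 41.6 + 45.7 = 87.3
M3: |-19.2| + |-31.1| = 19.2 + 31.1 = 50.3
M4: |-10.1| + |13.7| = 10.1 + 13.7 = 23.8
M5: |8.0| + |3.2| = 8.0 + 3.2 = 11.2
M6: |-10.9| + |-21.6| = 10.9 + 21.6 = 32.5
M7: |15.7| + |-32.3| = 15.7 + 32.3 = 48.0
M8: |-47.7| + |-33.9| = 47.7 + 33.9 = 81.6
M9: |-6.4| + |-0.4| = 6.4 + 0.4 = 6.8
M10: |7.6| + |-31.6| = 7.6 + 31.6 = 39.2
M11: |23.1| + |-24.1| = 23.1 + 24.1 = 47.2
Threshold 36: M9 (6.8), M5 (11.2), M4 (23.8), M6 (32.5) are within range.

M9, M5, M4, M6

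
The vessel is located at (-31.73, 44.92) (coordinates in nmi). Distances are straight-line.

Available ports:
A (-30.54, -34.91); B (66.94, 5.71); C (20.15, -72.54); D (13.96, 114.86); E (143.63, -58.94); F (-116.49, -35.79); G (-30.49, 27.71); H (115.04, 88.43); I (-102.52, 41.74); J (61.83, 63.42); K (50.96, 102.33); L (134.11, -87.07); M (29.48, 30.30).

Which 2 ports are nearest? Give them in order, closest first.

G, M

Distances from (-31.73, 44.92):
A: √((1.19)² + (-79.83)²) = √(1.4161 + 6372.8289) = 79.84 nmi
B: √((98.67)² + (-39.21)²) = √(9735.7689 + 1537.4241) = 106.18 nmi
C: √((51.88)² + (-117.46)²) = √(2691.5344 + 13796.8516) = 128.41 nmi
D: √((45.69)² + (69.94)²) = √(2087.5761 + 4891.6036) = 83.54 nmi
E: √((175.36)² + (-103.86)²) = √(30751.1296 + 10786.8996) = 203.81 nmi
F: √((-84.76)² + (-80.71)²) = √(7184.2576 + 6514.1041) = 117.04 nmi
G: √((1.24)² + (-17.21)²) = √(1.5376 + 296.1841) = 17.25 nmi
H: √((146.77)² + (43.51)²) = √(21541.4329 + 1893.1201) = 153.08 nmi
I: √((-70.79)² + (-3.18)²) = √(5011.2241 + 10.1124) = 70.86 nmi
J: √((93.56)² + (18.50)²) = √(8753.4736 + 342.2500) = 95.37 nmi
K: √((82.69)² + (57.41)²) = √(6837.6361 + 3295.9081) = 100.67 nmi
L: √((165.84)² + (-131.99)²) = √(27502.9056 + 17421.3601) = 211.95 nmi
M: √((61.21)² + (-14.62)²) = √(3746.6641 + 213.7444) = 62.93 nmi
Sorted: G (17.25 nmi) < M (62.93 nmi) < I (70.86 nmi) < A (79.84 nmi) < …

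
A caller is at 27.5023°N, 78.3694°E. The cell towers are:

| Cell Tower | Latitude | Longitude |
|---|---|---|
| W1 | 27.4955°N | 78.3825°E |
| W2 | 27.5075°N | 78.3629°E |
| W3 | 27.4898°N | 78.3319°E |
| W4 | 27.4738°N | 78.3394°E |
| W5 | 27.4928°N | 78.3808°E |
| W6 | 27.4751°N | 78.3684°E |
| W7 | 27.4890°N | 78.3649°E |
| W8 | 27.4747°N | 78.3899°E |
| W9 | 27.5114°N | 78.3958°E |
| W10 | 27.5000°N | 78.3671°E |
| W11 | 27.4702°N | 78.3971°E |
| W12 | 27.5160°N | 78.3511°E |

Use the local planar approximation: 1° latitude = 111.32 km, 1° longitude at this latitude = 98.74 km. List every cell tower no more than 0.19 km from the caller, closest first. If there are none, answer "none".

Distances from 27.5023°N, 78.3694°E:
W1: 1.4987 km
W2: 0.8643 km
W3: 3.9556 km
W4: 4.3405 km
W5: 1.5445 km
W6: 3.0295 km
W7: 1.5458 km
W8: 3.6793 km
W9: 2.7967 km
W10: 0.3422 km
W11: 4.5000 km
W12: 2.3645 km
Threshold 0.19 km: none within range.

none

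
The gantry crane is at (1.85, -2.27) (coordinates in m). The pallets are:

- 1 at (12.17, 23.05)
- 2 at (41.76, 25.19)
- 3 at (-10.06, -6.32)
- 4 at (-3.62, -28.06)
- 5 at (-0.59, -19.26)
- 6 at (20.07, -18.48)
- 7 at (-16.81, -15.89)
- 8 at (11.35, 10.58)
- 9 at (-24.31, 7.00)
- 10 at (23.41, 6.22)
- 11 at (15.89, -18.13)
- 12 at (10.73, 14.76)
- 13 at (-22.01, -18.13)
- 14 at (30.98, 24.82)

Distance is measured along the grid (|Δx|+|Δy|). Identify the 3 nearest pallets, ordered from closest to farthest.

3, 5, 8

Distances from (1.85, -2.27):
1: 35.64 m
2: 67.37 m
3: 15.96 m
4: 31.26 m
5: 19.43 m
6: 34.43 m
7: 32.28 m
8: 22.35 m
9: 35.43 m
10: 30.05 m
11: 29.90 m
12: 25.91 m
13: 39.72 m
14: 56.22 m
Sorted: 3 (15.96 m) < 5 (19.43 m) < 8 (22.35 m) < 12 (25.91 m) < 11 (29.90 m) < …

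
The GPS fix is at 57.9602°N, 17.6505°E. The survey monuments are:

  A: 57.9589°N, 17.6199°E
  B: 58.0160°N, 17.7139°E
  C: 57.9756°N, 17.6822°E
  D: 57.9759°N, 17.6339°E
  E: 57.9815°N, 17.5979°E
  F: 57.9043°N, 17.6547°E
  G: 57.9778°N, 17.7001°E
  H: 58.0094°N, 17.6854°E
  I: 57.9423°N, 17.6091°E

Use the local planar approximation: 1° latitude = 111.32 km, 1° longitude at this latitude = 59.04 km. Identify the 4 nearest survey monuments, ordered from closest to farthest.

Distances from 57.9602°N, 17.6505°E:
A: √((-0.0013·111.32)² + (-0.0306·59.04)²) = √(0.020943 + 3.263890) = 1.8124 km
B: √((0.0558·111.32)² + (0.0634·59.04)²) = √(38.584670 + 14.011067) = 7.2523 km
C: √((0.0154·111.32)² + (0.0317·59.04)²) = √(2.938920 + 3.502767) = 2.5380 km
D: √((0.0157·111.32)² + (-0.0166·59.04)²) = √(3.054539 + 0.960525) = 2.0038 km
E: √((0.0213·111.32)² + (-0.0526·59.04)²) = √(5.622191 + 9.644155) = 3.9072 km
F: √((-0.0559·111.32)² + (0.0042·59.04)²) = √(38.723090 + 0.061488) = 6.2277 km
G: √((0.0176·111.32)² + (0.0496·59.04)²) = √(3.838590 + 8.575433) = 3.5234 km
H: √((0.0492·111.32)² + (0.0349·59.04)²) = √(29.996916 + 4.245644) = 5.8517 km
I: √((-0.0179·111.32)² + (-0.0414·59.04)²) = √(3.970566 + 5.974387) = 3.1536 km
Sorted: A (1.8124 km) < D (2.0038 km) < C (2.5380 km) < I (3.1536 km) < G (3.5234 km) < E (3.9072 km) < …

A, D, C, I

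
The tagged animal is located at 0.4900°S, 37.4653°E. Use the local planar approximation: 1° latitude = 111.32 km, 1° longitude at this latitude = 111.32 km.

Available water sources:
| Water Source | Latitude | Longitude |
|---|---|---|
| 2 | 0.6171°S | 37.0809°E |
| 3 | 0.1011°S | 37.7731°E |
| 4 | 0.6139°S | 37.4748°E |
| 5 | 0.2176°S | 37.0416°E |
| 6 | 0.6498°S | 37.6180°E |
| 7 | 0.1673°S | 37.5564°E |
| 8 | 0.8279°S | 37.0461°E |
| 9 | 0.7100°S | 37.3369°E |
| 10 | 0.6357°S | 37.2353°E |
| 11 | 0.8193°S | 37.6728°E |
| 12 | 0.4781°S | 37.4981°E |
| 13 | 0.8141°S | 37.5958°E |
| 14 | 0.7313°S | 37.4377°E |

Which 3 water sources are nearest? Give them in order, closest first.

12, 4, 6

Distances from 0.4900°S, 37.4653°E:
2: √((-0.1271·111.32)² + (-0.3844·111.32)²) = √(200.187749 + 1831.104599) = 45.0699 km
3: √((0.3889·111.32)² + (0.3078·111.32)²) = √(1874.227395 + 1174.041980) = 55.2111 km
4: √((-0.1239·111.32)² + (0.0095·111.32)²) = √(190.234380 + 1.118391) = 13.8330 km
5: √((0.2724·111.32)² + (-0.4237·111.32)²) = √(919.518776 + 2224.658346) = 56.0730 km
6: √((-0.1598·111.32)² + (0.1527·111.32)²) = √(316.446244 + 288.951178) = 24.6048 km
7: √((0.3227·111.32)² + (0.0911·111.32)²) = √(1290.459343 + 102.844992) = 37.3270 km
8: √((-0.3379·111.32)² + (-0.4192·111.32)²) = √(1414.890331 + 2177.654331) = 59.9378 km
9: √((-0.2200·111.32)² + (-0.1284·111.32)²) = √(599.779692 + 204.303799) = 28.3564 km
10: √((-0.1457·111.32)² + (-0.2300·111.32)²) = √(263.066471 + 655.544333) = 30.3086 km
11: √((-0.3293·111.32)² + (0.2075·111.32)²) = √(1343.785210 + 533.559181) = 43.3283 km
12: √((0.0119·111.32)² + (0.0328·111.32)²) = √(1.754851 + 13.331962) = 3.8842 km
13: √((-0.3241·111.32)² + (0.1305·111.32)²) = √(1301.680675 + 211.041283) = 38.8937 km
14: √((-0.2413·111.32)² + (-0.0276·111.32)²) = √(721.541042 + 9.439838) = 27.0367 km
Sorted: 12 (3.8842 km) < 4 (13.8330 km) < 6 (24.6048 km) < 14 (27.0367 km) < 9 (28.3564 km) < …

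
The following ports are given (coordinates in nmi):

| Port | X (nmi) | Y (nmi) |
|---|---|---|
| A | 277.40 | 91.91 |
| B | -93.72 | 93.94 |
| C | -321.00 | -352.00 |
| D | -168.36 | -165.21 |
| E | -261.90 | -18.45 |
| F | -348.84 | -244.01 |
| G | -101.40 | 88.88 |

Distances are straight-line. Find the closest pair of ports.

Pairwise distances:
A–B: √((-371.12)² + (2.03)²) = √(137730.0544 + 4.1209) = 371.13 nmi
A–C: √((-598.40)² + (-443.91)²) = √(358082.5600 + 197056.0881) = 745.08 nmi
A–D: √((-445.76)² + (-257.12)²) = √(198701.9776 + 66110.6944) = 514.60 nmi
A–E: √((-539.30)² + (-110.36)²) = √(290844.4900 + 12179.3296) = 550.48 nmi
A–F: √((-626.24)² + (-335.92)²) = √(392176.5376 + 112842.2464) = 710.65 nmi
A–G: √((-378.80)² + (-3.03)²) = √(143489.4400 + 9.1809) = 378.81 nmi
B–C: √((-227.28)² + (-445.94)²) = √(51656.1984 + 198862.4836) = 500.52 nmi
B–D: √((-74.64)² + (-259.15)²) = √(5571.1296 + 67158.7225) = 269.68 nmi
B–E: √((-168.18)² + (-112.39)²) = √(28284.5124 + 12631.5121) = 202.28 nmi
B–F: √((-255.12)² + (-337.95)²) = √(65086.2144 + 114210.2025) = 423.43 nmi
B–G: √((-7.68)² + (-5.06)²) = √(58.9824 + 25.6036) = 9.20 nmi
C–D: √((152.64)² + (186.79)²) = √(23298.9696 + 34890.5041) = 241.22 nmi
C–E: √((59.10)² + (333.55)²) = √(3492.8100 + 111255.6025) = 338.75 nmi
C–F: √((-27.84)² + (107.99)²) = √(775.0656 + 11661.8401) = 111.52 nmi
C–G: √((219.60)² + (440.88)²) = √(48224.1600 + 194375.1744) = 492.54 nmi
D–E: √((-93.54)² + (146.76)²) = √(8749.7316 + 21538.4976) = 174.04 nmi
D–F: √((-180.48)² + (-78.80)²) = √(32573.0304 + 6209.4400) = 196.93 nmi
D–G: √((66.96)² + (254.09)²) = √(4483.6416 + 64561.7281) = 262.76 nmi
E–F: √((-86.94)² + (-225.56)²) = √(7558.5636 + 50877.3136) = 241.74 nmi
E–G: √((160.50)² + (107.33)²) = √(25760.2500 + 11519.7289) = 193.08 nmi
F–G: √((247.44)² + (332.89)²) = √(61226.5536 + 110815.7521) = 414.78 nmi
Closest pair: B–G at 9.20 nmi.

B and G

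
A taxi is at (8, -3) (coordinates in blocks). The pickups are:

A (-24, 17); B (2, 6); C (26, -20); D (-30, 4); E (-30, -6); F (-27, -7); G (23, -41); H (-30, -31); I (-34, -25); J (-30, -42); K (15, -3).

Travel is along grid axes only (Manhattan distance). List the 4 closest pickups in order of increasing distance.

Distances from (8, -3):
A: 52 blocks
B: 15 blocks
C: 35 blocks
D: 45 blocks
E: 41 blocks
F: 39 blocks
G: 53 blocks
H: 66 blocks
I: 64 blocks
J: 77 blocks
K: 7 blocks
Sorted: K (7 blocks) < B (15 blocks) < C (35 blocks) < F (39 blocks) < E (41 blocks) < D (45 blocks) < …

K, B, C, F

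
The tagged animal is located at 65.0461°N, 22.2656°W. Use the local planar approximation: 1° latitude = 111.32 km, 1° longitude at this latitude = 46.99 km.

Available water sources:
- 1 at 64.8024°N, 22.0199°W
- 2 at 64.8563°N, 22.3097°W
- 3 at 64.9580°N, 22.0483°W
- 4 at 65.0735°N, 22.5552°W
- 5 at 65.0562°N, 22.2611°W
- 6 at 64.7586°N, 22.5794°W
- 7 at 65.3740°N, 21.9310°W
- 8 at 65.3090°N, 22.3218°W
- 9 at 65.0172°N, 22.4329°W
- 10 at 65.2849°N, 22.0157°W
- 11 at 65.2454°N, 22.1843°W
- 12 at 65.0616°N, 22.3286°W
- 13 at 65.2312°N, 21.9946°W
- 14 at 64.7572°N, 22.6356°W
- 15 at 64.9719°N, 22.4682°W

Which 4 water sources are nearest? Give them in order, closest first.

5, 12, 9, 15

Distances from 65.0461°N, 22.2656°W:
1: √((-0.2437·111.32)² + (0.2457·46.99)²) = √(735.965496 + 133.297254) = 29.4833 km
2: √((-0.1898·111.32)² + (-0.0441·46.99)²) = √(446.415034 + 4.294257) = 21.2299 km
3: √((-0.0881·111.32)² + (0.2173·46.99)²) = √(96.182976 + 104.263030) = 14.1579 km
4: √((0.0274·111.32)² + (-0.2896·46.99)²) = √(9.303525 + 185.185938) = 13.9459 km
5: √((0.0101·111.32)² + (0.0045·46.99)²) = √(1.264122 + 0.044713) = 1.1440 km
6: √((-0.2875·111.32)² + (-0.3138·46.99)²) = √(1024.288020 + 217.428650) = 35.2380 km
7: √((0.3279·111.32)² + (0.3346·46.99)²) = √(1332.383447 + 247.208138) = 39.7441 km
8: √((0.2629·111.32)² + (-0.0562·46.99)²) = √(856.500395 + 6.974025) = 29.3849 km
9: √((-0.0289·111.32)² + (-0.1673·46.99)²) = √(10.350041 + 61.802034) = 8.4942 km
10: √((0.2388·111.32)² + (0.2499·46.99)²) = √(706.667373 + 137.893375) = 29.0613 km
11: √((0.1993·111.32)² + (0.0813·46.99)²) = √(492.221968 + 14.594593) = 22.5126 km
12: √((0.0155·111.32)² + (-0.0630·46.99)²) = √(2.977212 + 8.763791) = 3.4265 km
13: √((0.1851·111.32)² + (0.2710·46.99)²) = √(424.579707 + 162.162142) = 24.2228 km
14: √((-0.2889·111.32)² + (-0.3700·46.99)²) = √(1034.287983 + 302.283428) = 36.5591 km
15: √((-0.0742·111.32)² + (-0.2026·46.99)²) = √(68.226675 + 90.633713) = 12.6040 km
Sorted: 5 (1.1440 km) < 12 (3.4265 km) < 9 (8.4942 km) < 15 (12.6040 km) < 4 (13.9459 km) < 3 (14.1579 km) < …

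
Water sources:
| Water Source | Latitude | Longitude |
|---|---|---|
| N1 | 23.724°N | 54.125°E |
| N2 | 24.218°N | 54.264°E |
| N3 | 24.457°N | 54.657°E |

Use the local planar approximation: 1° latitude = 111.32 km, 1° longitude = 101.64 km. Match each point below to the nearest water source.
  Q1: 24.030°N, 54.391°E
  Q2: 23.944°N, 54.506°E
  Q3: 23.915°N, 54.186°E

Q1 at 24.030°N, 54.391°E:
  N1: 43.489 km
  N2: 24.589 km
  N3: 54.685 km
  → nearest: N2 (24.589 km)
Q2 at 23.944°N, 54.506°E:
  N1: 45.819 km
  N2: 39.184 km
  N3: 59.134 km
  → nearest: N2 (39.184 km)
Q3 at 23.915°N, 54.186°E:
  N1: 22.148 km
  N2: 34.649 km
  N3: 77.020 km
  → nearest: N1 (22.148 km)

Q1→N2; Q2→N2; Q3→N1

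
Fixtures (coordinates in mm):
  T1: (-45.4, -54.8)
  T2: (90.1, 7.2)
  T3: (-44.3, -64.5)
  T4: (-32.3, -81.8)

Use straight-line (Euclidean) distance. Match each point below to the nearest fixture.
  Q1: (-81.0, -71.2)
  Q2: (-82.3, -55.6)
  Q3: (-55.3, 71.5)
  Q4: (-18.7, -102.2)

Q1→T3; Q2→T1; Q3→T1; Q4→T4

Q1 at (-81.0, -71.2):
  T1: √((35.6)² + (16.4)²) = √(1267.360 + 268.960) = 39.2 mm
  T2: √((171.1)² + (78.4)²) = √(29275.210 + 6146.560) = 188.2 mm
  T3: √((36.7)² + (6.7)²) = √(1346.890 + 44.890) = 37.3 mm
  T4: √((48.7)² + (-10.6)²) = √(2371.690 + 112.360) = 49.8 mm
  → nearest: T3 (37.3 mm)
Q2 at (-82.3, -55.6):
  T1: √((36.9)² + (0.8)²) = √(1361.610 + 0.640) = 36.9 mm
  T2: √((172.4)² + (62.8)²) = √(29721.760 + 3943.840) = 183.5 mm
  T3: √((38.0)² + (-8.9)²) = √(1444.000 + 79.210) = 39.0 mm
  T4: √((50.0)² + (-26.2)²) = √(2500.000 + 686.440) = 56.4 mm
  → nearest: T1 (36.9 mm)
Q3 at (-55.3, 71.5):
  T1: √((9.9)² + (-126.3)²) = √(98.010 + 15951.690) = 126.7 mm
  T2: √((145.4)² + (-64.3)²) = √(21141.160 + 4134.490) = 159.0 mm
  T3: √((11.0)² + (-136.0)²) = √(121.000 + 18496.000) = 136.4 mm
  T4: √((23.0)² + (-153.3)²) = √(529.000 + 23500.890) = 155.0 mm
  → nearest: T1 (126.7 mm)
Q4 at (-18.7, -102.2):
  T1: √((-26.7)² + (47.4)²) = √(712.890 + 2246.760) = 54.4 mm
  T2: √((108.8)² + (109.4)²) = √(11837.440 + 11968.360) = 154.3 mm
  T3: √((-25.6)² + (37.7)²) = √(655.360 + 1421.290) = 45.6 mm
  T4: √((-13.6)² + (20.4)²) = √(184.960 + 416.160) = 24.5 mm
  → nearest: T4 (24.5 mm)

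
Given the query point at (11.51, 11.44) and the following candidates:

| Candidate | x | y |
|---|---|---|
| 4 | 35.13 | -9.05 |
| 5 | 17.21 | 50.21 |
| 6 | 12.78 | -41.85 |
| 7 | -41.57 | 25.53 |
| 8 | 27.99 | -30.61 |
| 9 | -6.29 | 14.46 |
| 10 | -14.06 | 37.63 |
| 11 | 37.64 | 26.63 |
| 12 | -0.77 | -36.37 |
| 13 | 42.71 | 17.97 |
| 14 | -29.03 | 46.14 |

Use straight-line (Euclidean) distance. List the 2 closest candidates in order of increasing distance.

9, 11

Distances from (11.51, 11.44):
4: 31.27
5: 39.19
6: 53.31
7: 54.92
8: 45.16
9: 18.05
10: 36.60
11: 30.22
12: 49.36
13: 31.88
14: 53.36
Sorted: 9 (18.05) < 11 (30.22) < 4 (31.27) < 13 (31.88) < …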